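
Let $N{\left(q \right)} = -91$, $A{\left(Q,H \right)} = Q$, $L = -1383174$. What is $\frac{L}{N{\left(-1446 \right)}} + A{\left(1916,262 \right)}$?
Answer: $\frac{119810}{7} \approx 17116.0$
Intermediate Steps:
$\frac{L}{N{\left(-1446 \right)}} + A{\left(1916,262 \right)} = - \frac{1383174}{-91} + 1916 = \left(-1383174\right) \left(- \frac{1}{91}\right) + 1916 = \frac{106398}{7} + 1916 = \frac{119810}{7}$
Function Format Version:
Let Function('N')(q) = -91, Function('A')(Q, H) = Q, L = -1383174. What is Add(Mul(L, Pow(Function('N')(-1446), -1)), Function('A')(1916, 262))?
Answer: Rational(119810, 7) ≈ 17116.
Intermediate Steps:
Add(Mul(L, Pow(Function('N')(-1446), -1)), Function('A')(1916, 262)) = Add(Mul(-1383174, Pow(-91, -1)), 1916) = Add(Mul(-1383174, Rational(-1, 91)), 1916) = Add(Rational(106398, 7), 1916) = Rational(119810, 7)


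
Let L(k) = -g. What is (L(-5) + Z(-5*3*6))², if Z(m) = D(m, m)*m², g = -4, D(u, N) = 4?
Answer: 1050019216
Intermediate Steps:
L(k) = 4 (L(k) = -1*(-4) = 4)
Z(m) = 4*m²
(L(-5) + Z(-5*3*6))² = (4 + 4*(-5*3*6)²)² = (4 + 4*(-15*6)²)² = (4 + 4*(-90)²)² = (4 + 4*8100)² = (4 + 32400)² = 32404² = 1050019216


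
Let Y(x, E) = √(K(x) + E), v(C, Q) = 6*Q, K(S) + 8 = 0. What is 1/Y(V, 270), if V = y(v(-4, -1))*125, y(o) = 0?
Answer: √262/262 ≈ 0.061780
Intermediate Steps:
K(S) = -8 (K(S) = -8 + 0 = -8)
V = 0 (V = 0*125 = 0)
Y(x, E) = √(-8 + E)
1/Y(V, 270) = 1/(√(-8 + 270)) = 1/(√262) = √262/262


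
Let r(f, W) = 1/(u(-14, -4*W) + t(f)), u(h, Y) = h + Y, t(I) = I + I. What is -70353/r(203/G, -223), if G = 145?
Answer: -309834612/5 ≈ -6.1967e+7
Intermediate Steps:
t(I) = 2*I
u(h, Y) = Y + h
r(f, W) = 1/(-14 - 4*W + 2*f) (r(f, W) = 1/((-4*W - 14) + 2*f) = 1/((-14 - 4*W) + 2*f) = 1/(-14 - 4*W + 2*f))
-70353/r(203/G, -223) = -70353/(1/(2*(-7 + 203/145 - 2*(-223)))) = -70353/(1/(2*(-7 + 203*(1/145) + 446))) = -70353/(1/(2*(-7 + 7/5 + 446))) = -70353/(1/(2*(2202/5))) = -70353/((1/2)*(5/2202)) = -70353/5/4404 = -70353*4404/5 = -309834612/5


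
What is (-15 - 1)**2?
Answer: 256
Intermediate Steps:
(-15 - 1)**2 = (-16)**2 = 256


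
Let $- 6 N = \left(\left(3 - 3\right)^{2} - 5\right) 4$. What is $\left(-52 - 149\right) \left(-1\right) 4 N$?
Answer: $2680$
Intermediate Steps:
$N = \frac{10}{3}$ ($N = - \frac{\left(\left(3 - 3\right)^{2} - 5\right) 4}{6} = - \frac{\left(0^{2} - 5\right) 4}{6} = - \frac{\left(0 - 5\right) 4}{6} = - \frac{\left(-5\right) 4}{6} = \left(- \frac{1}{6}\right) \left(-20\right) = \frac{10}{3} \approx 3.3333$)
$\left(-52 - 149\right) \left(-1\right) 4 N = \left(-52 - 149\right) \left(-1\right) 4 \cdot \frac{10}{3} = - 201 \left(\left(-4\right) \frac{10}{3}\right) = \left(-201\right) \left(- \frac{40}{3}\right) = 2680$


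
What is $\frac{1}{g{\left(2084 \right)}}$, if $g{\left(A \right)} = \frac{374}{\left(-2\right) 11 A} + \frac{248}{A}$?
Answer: $\frac{2084}{231} \approx 9.0216$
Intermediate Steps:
$g{\left(A \right)} = \frac{231}{A}$ ($g{\left(A \right)} = \frac{374}{\left(-22\right) A} + \frac{248}{A} = 374 \left(- \frac{1}{22 A}\right) + \frac{248}{A} = - \frac{17}{A} + \frac{248}{A} = \frac{231}{A}$)
$\frac{1}{g{\left(2084 \right)}} = \frac{1}{231 \cdot \frac{1}{2084}} = \frac{1}{\frac{231}{2084}} = \frac{2084}{231}$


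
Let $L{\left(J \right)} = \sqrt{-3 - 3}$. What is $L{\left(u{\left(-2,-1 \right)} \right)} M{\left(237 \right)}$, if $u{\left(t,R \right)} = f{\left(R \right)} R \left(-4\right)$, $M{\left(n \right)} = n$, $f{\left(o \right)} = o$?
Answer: $237 i \sqrt{6} \approx 580.53 i$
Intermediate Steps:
$u{\left(t,R \right)} = - 4 R^{2}$ ($u{\left(t,R \right)} = R R \left(-4\right) = R^{2} \left(-4\right) = - 4 R^{2}$)
$L{\left(J \right)} = i \sqrt{6}$ ($L{\left(J \right)} = \sqrt{-6} = i \sqrt{6}$)
$L{\left(u{\left(-2,-1 \right)} \right)} M{\left(237 \right)} = i \sqrt{6} \cdot 237 = 237 i \sqrt{6}$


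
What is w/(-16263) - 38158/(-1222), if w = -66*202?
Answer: 8164811/254787 ≈ 32.046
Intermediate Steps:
w = -13332
w/(-16263) - 38158/(-1222) = -13332/(-16263) - 38158/(-1222) = -13332*(-1/16263) - 38158*(-1/1222) = 4444/5421 + 19079/611 = 8164811/254787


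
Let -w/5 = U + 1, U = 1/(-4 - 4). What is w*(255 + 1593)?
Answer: -8085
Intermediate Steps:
U = -⅛ (U = 1/(-8) = -⅛ ≈ -0.12500)
w = -35/8 (w = -5*(-⅛ + 1) = -5*7/8 = -35/8 ≈ -4.3750)
w*(255 + 1593) = -35*(255 + 1593)/8 = -35/8*1848 = -8085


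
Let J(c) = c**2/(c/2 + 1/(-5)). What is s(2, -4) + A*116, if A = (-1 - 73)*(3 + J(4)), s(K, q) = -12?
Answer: -918596/9 ≈ -1.0207e+5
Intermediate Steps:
J(c) = c**2/(-1/5 + c/2) (J(c) = c**2/(c*(1/2) + 1*(-1/5)) = c**2/(c/2 - 1/5) = c**2/(-1/5 + c/2))
A = -7918/9 (A = (-1 - 73)*(3 + 10*4**2/(-2 + 5*4)) = -74*(3 + 10*16/(-2 + 20)) = -74*(3 + 10*16/18) = -74*(3 + 10*16*(1/18)) = -74*(3 + 80/9) = -74*107/9 = -7918/9 ≈ -879.78)
s(2, -4) + A*116 = -12 - 7918/9*116 = -12 - 918488/9 = -918596/9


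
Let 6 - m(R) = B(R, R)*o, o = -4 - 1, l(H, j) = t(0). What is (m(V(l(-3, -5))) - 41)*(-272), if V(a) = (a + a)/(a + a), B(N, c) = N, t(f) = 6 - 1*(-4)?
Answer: 8160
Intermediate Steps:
t(f) = 10 (t(f) = 6 + 4 = 10)
l(H, j) = 10
o = -5
V(a) = 1 (V(a) = (2*a)/((2*a)) = (2*a)*(1/(2*a)) = 1)
m(R) = 6 + 5*R (m(R) = 6 - R*(-5) = 6 - (-5)*R = 6 + 5*R)
(m(V(l(-3, -5))) - 41)*(-272) = ((6 + 5*1) - 41)*(-272) = ((6 + 5) - 41)*(-272) = (11 - 41)*(-272) = -30*(-272) = 8160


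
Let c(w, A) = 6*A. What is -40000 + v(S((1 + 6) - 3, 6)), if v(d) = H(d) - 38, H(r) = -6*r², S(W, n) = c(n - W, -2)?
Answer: -40902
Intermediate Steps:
S(W, n) = -12 (S(W, n) = 6*(-2) = -12)
v(d) = -38 - 6*d² (v(d) = -6*d² - 38 = -38 - 6*d²)
-40000 + v(S((1 + 6) - 3, 6)) = -40000 + (-38 - 6*(-12)²) = -40000 + (-38 - 6*144) = -40000 + (-38 - 864) = -40000 - 902 = -40902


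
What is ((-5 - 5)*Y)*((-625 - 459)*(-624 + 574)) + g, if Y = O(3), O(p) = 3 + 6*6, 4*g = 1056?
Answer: -21137736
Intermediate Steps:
g = 264 (g = (1/4)*1056 = 264)
O(p) = 39 (O(p) = 3 + 36 = 39)
Y = 39
((-5 - 5)*Y)*((-625 - 459)*(-624 + 574)) + g = ((-5 - 5)*39)*((-625 - 459)*(-624 + 574)) + 264 = (-10*39)*(-1084*(-50)) + 264 = -390*54200 + 264 = -21138000 + 264 = -21137736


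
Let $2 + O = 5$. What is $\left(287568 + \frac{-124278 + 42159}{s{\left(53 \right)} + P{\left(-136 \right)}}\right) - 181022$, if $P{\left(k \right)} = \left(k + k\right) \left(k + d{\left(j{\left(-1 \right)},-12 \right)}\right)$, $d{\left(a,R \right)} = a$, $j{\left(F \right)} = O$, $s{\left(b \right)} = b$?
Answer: $\frac{3859972915}{36229} \approx 1.0654 \cdot 10^{5}$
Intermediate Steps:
$O = 3$ ($O = -2 + 5 = 3$)
$j{\left(F \right)} = 3$
$P{\left(k \right)} = 2 k \left(3 + k\right)$ ($P{\left(k \right)} = \left(k + k\right) \left(k + 3\right) = 2 k \left(3 + k\right)$)
$\left(287568 + \frac{-124278 + 42159}{s{\left(53 \right)} + P{\left(-136 \right)}}\right) - 181022 = \left(287568 + \frac{-124278 + 42159}{53 + 2 \left(-136\right) \left(3 - 136\right)}\right) - 181022 = \left(287568 - \frac{82119}{53 + 2 \left(-136\right) \left(-133\right)}\right) - 181022 = \left(287568 - \frac{82119}{53 + 36176}\right) - 181022 = \left(287568 - \frac{82119}{36229}\right) - 181022 = \frac{10418218953}{36229} - 181022 = \frac{3859972915}{36229}$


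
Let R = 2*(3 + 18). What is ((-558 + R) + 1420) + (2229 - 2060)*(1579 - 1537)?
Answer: 8002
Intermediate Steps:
R = 42 (R = 2*21 = 42)
((-558 + R) + 1420) + (2229 - 2060)*(1579 - 1537) = ((-558 + 42) + 1420) + (2229 - 2060)*(1579 - 1537) = (-516 + 1420) + 169*42 = 904 + 7098 = 8002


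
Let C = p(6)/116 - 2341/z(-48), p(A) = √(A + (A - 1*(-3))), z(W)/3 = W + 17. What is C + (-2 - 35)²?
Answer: 129658/93 + √15/116 ≈ 1394.2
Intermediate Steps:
z(W) = 51 + 3*W (z(W) = 3*(W + 17) = 3*(17 + W) = 51 + 3*W)
p(A) = √(3 + 2*A) (p(A) = √(A + (A + 3)) = √(A + (3 + A)) = √(3 + 2*A))
C = 2341/93 + √15/116 (C = √(3 + 2*6)/116 - 2341/(51 + 3*(-48)) = √(3 + 12)*(1/116) - 2341/(51 - 144) = √15*(1/116) - 2341/(-93) = √15/116 - 2341*(-1/93) = √15/116 + 2341/93 = 2341/93 + √15/116 ≈ 25.205)
C + (-2 - 35)² = (2341/93 + √15/116) + (-2 - 35)² = (2341/93 + √15/116) + (-37)² = (2341/93 + √15/116) + 1369 = 129658/93 + √15/116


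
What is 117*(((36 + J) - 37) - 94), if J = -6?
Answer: -11817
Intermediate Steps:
117*(((36 + J) - 37) - 94) = 117*(((36 - 6) - 37) - 94) = 117*((30 - 37) - 94) = 117*(-7 - 94) = 117*(-101) = -11817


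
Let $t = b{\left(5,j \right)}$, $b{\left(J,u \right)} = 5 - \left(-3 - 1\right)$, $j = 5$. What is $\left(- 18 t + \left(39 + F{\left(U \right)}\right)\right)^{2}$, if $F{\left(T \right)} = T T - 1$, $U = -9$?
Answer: $1849$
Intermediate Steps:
$F{\left(T \right)} = -1 + T^{2}$ ($F{\left(T \right)} = T^{2} - 1 = -1 + T^{2}$)
$b{\left(J,u \right)} = 9$ ($b{\left(J,u \right)} = 5 - \left(-3 - 1\right) = 5 - -4 = 5 + 4 = 9$)
$t = 9$
$\left(- 18 t + \left(39 + F{\left(U \right)}\right)\right)^{2} = \left(\left(-18\right) 9 + \left(39 - \left(1 - \left(-9\right)^{2}\right)\right)\right)^{2} = \left(-162 + \left(39 + \left(-1 + 81\right)\right)\right)^{2} = \left(-162 + \left(39 + 80\right)\right)^{2} = \left(-162 + 119\right)^{2} = \left(-43\right)^{2} = 1849$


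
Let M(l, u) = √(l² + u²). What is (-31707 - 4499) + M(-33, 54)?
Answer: -36206 + 3*√445 ≈ -36143.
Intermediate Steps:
(-31707 - 4499) + M(-33, 54) = (-31707 - 4499) + √((-33)² + 54²) = -36206 + √(1089 + 2916) = -36206 + √4005 = -36206 + 3*√445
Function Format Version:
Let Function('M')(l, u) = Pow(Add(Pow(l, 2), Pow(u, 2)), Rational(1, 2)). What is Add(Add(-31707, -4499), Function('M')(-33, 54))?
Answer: Add(-36206, Mul(3, Pow(445, Rational(1, 2)))) ≈ -36143.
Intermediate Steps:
Add(Add(-31707, -4499), Function('M')(-33, 54)) = Add(Add(-31707, -4499), Pow(Add(Pow(-33, 2), Pow(54, 2)), Rational(1, 2))) = Add(-36206, Pow(Add(1089, 2916), Rational(1, 2))) = Add(-36206, Pow(4005, Rational(1, 2))) = Add(-36206, Mul(3, Pow(445, Rational(1, 2))))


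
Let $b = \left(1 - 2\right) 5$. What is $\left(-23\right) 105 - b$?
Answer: $-2410$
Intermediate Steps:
$b = -5$ ($b = \left(-1\right) 5 = -5$)
$\left(-23\right) 105 - b = \left(-23\right) 105 - -5 = -2415 + 5 = -2410$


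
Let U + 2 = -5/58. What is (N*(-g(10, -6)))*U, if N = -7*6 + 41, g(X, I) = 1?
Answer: -121/58 ≈ -2.0862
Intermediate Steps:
U = -121/58 (U = -2 - 5/58 = -121/58 ≈ -2.0862)
N = -1 (N = -42 + 41 = -1)
(N*(-g(10, -6)))*U = -(-1)*(-121/58) = -1*(-1)*(-121/58) = 1*(-121/58) = -121/58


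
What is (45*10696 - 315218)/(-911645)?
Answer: -166102/911645 ≈ -0.18220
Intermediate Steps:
(45*10696 - 315218)/(-911645) = (481320 - 315218)*(-1/911645) = 166102*(-1/911645) = -166102/911645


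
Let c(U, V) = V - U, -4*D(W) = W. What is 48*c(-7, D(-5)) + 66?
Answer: 462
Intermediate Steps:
D(W) = -W/4
48*c(-7, D(-5)) + 66 = 48*(-¼*(-5) - 1*(-7)) + 66 = 48*(5/4 + 7) + 66 = 48*(33/4) + 66 = 396 + 66 = 462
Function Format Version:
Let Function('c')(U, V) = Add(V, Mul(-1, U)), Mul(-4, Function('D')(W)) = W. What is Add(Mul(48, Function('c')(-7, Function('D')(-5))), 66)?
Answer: 462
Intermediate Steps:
Function('D')(W) = Mul(Rational(-1, 4), W)
Add(Mul(48, Function('c')(-7, Function('D')(-5))), 66) = Add(Mul(48, Add(Mul(Rational(-1, 4), -5), Mul(-1, -7))), 66) = Add(Mul(48, Add(Rational(5, 4), 7)), 66) = Add(Mul(48, Rational(33, 4)), 66) = Add(396, 66) = 462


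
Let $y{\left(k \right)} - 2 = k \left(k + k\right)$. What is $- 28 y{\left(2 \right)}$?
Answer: $-280$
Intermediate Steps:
$y{\left(k \right)} = 2 + 2 k^{2}$ ($y{\left(k \right)} = 2 + k \left(k + k\right) = 2 + k 2 k = 2 + 2 k^{2}$)
$- 28 y{\left(2 \right)} = - 28 \left(2 + 2 \cdot 2^{2}\right) = - 28 \left(2 + 2 \cdot 4\right) = - 28 \left(2 + 8\right) = \left(-28\right) 10 = -280$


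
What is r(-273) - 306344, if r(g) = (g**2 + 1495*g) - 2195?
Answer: -642145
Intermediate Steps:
r(g) = -2195 + g**2 + 1495*g
r(-273) - 306344 = (-2195 + (-273)**2 + 1495*(-273)) - 306344 = (-2195 + 74529 - 408135) - 306344 = -335801 - 306344 = -642145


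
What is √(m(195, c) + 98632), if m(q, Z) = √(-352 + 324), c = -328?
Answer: √(98632 + 2*I*√7) ≈ 314.06 + 0.0084*I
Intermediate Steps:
m(q, Z) = 2*I*√7 (m(q, Z) = √(-28) = 2*I*√7)
√(m(195, c) + 98632) = √(2*I*√7 + 98632) = √(98632 + 2*I*√7)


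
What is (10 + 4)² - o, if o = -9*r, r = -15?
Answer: 61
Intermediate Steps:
o = 135 (o = -9*(-15) = 135)
(10 + 4)² - o = (10 + 4)² - 1*135 = 14² - 135 = 196 - 135 = 61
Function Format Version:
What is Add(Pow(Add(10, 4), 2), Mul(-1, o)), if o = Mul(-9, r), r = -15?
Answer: 61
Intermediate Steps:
o = 135 (o = Mul(-9, -15) = 135)
Add(Pow(Add(10, 4), 2), Mul(-1, o)) = Add(Pow(Add(10, 4), 2), Mul(-1, 135)) = Add(Pow(14, 2), -135) = Add(196, -135) = 61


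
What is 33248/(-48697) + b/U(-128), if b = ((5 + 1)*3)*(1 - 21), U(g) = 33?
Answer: -564488/48697 ≈ -11.592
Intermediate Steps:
b = -360 (b = (6*3)*(-20) = 18*(-20) = -360)
33248/(-48697) + b/U(-128) = 33248/(-48697) - 360/33 = 33248*(-1/48697) - 360*1/33 = -33248/48697 - 120/11 = -564488/48697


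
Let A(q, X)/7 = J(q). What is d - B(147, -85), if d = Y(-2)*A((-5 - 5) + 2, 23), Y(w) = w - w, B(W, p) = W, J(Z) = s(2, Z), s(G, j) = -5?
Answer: -147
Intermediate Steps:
J(Z) = -5
Y(w) = 0
A(q, X) = -35 (A(q, X) = 7*(-5) = -35)
d = 0 (d = 0*(-35) = 0)
d - B(147, -85) = 0 - 1*147 = 0 - 147 = -147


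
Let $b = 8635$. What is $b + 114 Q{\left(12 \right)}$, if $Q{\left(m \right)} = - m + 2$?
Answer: $7495$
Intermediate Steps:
$Q{\left(m \right)} = 2 - m$
$b + 114 Q{\left(12 \right)} = 8635 + 114 \left(2 - 12\right) = 8635 + 114 \left(-10\right) = 8635 - 1140 = 7495$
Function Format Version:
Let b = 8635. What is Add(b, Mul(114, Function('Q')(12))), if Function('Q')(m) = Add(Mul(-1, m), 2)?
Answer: 7495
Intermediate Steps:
Function('Q')(m) = Add(2, Mul(-1, m))
Add(b, Mul(114, Function('Q')(12))) = Add(8635, Mul(114, Add(2, Mul(-1, 12)))) = Add(8635, Mul(114, Add(2, -12))) = Add(8635, Mul(114, -10)) = Add(8635, -1140) = 7495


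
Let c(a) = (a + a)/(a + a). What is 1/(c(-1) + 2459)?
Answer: 1/2460 ≈ 0.00040650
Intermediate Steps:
c(a) = 1 (c(a) = (2*a)/((2*a)) = (2*a)*(1/(2*a)) = 1)
1/(c(-1) + 2459) = 1/(1 + 2459) = 1/2460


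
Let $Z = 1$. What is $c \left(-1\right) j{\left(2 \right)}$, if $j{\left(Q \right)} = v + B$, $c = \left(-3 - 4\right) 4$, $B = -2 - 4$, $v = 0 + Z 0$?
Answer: $-168$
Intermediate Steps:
$v = 0$ ($v = 0 + 1 \cdot 0 = 0 + 0 = 0$)
$B = -6$ ($B = -2 - 4 = -6$)
$c = -28$ ($c = \left(-7\right) 4 = -28$)
$j{\left(Q \right)} = -6$ ($j{\left(Q \right)} = 0 - 6 = -6$)
$c \left(-1\right) j{\left(2 \right)} = \left(-28\right) \left(-1\right) \left(-6\right) = 28 \left(-6\right) = -168$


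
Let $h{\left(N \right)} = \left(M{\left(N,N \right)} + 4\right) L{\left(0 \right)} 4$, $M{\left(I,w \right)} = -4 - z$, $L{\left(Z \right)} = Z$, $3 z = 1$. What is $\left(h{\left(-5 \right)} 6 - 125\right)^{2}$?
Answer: $15625$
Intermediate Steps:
$z = \frac{1}{3}$ ($z = \frac{1}{3} \cdot 1 = \frac{1}{3} \approx 0.33333$)
$M{\left(I,w \right)} = - \frac{13}{3}$ ($M{\left(I,w \right)} = -4 - \frac{1}{3} = - \frac{13}{3}$)
$h{\left(N \right)} = 0$ ($h{\left(N \right)} = \left(- \frac{13}{3} + 4\right) 0 \cdot 4 = \left(- \frac{1}{3}\right) 0 = 0$)
$\left(h{\left(-5 \right)} 6 - 125\right)^{2} = \left(0 \cdot 6 - 125\right)^{2} = \left(0 - 125\right)^{2} = \left(-125\right)^{2} = 15625$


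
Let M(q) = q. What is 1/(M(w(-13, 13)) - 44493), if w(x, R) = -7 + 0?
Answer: -1/44500 ≈ -2.2472e-5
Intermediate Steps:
w(x, R) = -7
1/(M(w(-13, 13)) - 44493) = 1/(-7 - 44493) = 1/(-44500) = -1/44500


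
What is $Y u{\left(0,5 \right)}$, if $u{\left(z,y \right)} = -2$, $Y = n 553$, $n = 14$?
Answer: $-15484$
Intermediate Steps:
$Y = 7742$ ($Y = 14 \cdot 553 = 7742$)
$Y u{\left(0,5 \right)} = 7742 \left(-2\right) = -15484$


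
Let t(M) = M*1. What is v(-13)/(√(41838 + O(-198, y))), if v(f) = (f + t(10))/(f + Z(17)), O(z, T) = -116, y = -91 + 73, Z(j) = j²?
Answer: -√41722/3838424 ≈ -5.3214e-5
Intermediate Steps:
y = -18
t(M) = M
v(f) = (10 + f)/(289 + f) (v(f) = (f + 10)/(f + 17²) = (10 + f)/(f + 289) = (10 + f)/(289 + f))
v(-13)/(√(41838 + O(-198, y))) = ((10 - 13)/(289 - 13))/(√(41838 - 116)) = (-3/276)/(√41722) = ((1/276)*(-3))*(√41722/41722) = -√41722/3838424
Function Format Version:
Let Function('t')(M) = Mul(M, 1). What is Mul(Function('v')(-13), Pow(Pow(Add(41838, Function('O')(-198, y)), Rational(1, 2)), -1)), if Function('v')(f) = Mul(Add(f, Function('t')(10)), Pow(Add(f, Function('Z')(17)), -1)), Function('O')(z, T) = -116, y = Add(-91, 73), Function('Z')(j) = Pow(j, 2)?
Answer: Mul(Rational(-1, 3838424), Pow(41722, Rational(1, 2))) ≈ -5.3214e-5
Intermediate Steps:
y = -18
Function('t')(M) = M
Function('v')(f) = Mul(Pow(Add(289, f), -1), Add(10, f)) (Function('v')(f) = Mul(Add(f, 10), Pow(Add(f, Pow(17, 2)), -1)) = Mul(Add(10, f), Pow(Add(f, 289), -1)) = Mul(Add(10, f), Pow(Add(289, f), -1)) = Mul(Pow(Add(289, f), -1), Add(10, f)))
Mul(Function('v')(-13), Pow(Pow(Add(41838, Function('O')(-198, y)), Rational(1, 2)), -1)) = Mul(Mul(Pow(Add(289, -13), -1), Add(10, -13)), Pow(Pow(Add(41838, -116), Rational(1, 2)), -1)) = Mul(Mul(Pow(276, -1), -3), Pow(Pow(41722, Rational(1, 2)), -1)) = Mul(Mul(Rational(1, 276), -3), Mul(Rational(1, 41722), Pow(41722, Rational(1, 2)))) = Mul(Rational(-1, 92), Mul(Rational(1, 41722), Pow(41722, Rational(1, 2)))) = Mul(Rational(-1, 3838424), Pow(41722, Rational(1, 2)))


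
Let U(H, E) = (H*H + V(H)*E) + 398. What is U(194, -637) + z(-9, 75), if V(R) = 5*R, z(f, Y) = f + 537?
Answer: -579328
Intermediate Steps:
z(f, Y) = 537 + f
U(H, E) = 398 + H**2 + 5*E*H (U(H, E) = (H*H + (5*H)*E) + 398 = (H**2 + 5*E*H) + 398 = 398 + H**2 + 5*E*H)
U(194, -637) + z(-9, 75) = (398 + 194**2 + 5*(-637)*194) + (537 - 9) = (398 + 37636 - 617890) + 528 = -579856 + 528 = -579328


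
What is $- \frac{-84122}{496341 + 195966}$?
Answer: $\frac{84122}{692307} \approx 0.12151$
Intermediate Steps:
$- \frac{-84122}{496341 + 195966} = - \frac{-84122}{692307} = \left(-1\right) \left(- \frac{84122}{692307}\right) = \frac{84122}{692307}$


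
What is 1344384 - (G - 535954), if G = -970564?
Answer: 2850902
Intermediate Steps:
1344384 - (G - 535954) = 1344384 - (-970564 - 535954) = 1344384 - 1*(-1506518) = 1344384 + 1506518 = 2850902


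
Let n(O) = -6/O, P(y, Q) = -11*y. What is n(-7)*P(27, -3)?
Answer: -1782/7 ≈ -254.57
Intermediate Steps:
n(-7)*P(27, -3) = (-6/(-7))*(-11*27) = -6*(-⅐)*(-297) = (6/7)*(-297) = -1782/7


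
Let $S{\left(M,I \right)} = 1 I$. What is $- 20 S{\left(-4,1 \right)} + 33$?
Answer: $13$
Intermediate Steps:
$S{\left(M,I \right)} = I$
$- 20 S{\left(-4,1 \right)} + 33 = \left(-20\right) 1 + 33 = -20 + 33 = 13$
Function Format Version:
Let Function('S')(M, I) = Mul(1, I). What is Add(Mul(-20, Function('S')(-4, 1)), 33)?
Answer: 13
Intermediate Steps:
Function('S')(M, I) = I
Add(Mul(-20, Function('S')(-4, 1)), 33) = Add(Mul(-20, 1), 33) = Add(-20, 33) = 13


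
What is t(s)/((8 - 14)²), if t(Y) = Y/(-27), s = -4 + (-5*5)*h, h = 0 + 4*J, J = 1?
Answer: 26/243 ≈ 0.10700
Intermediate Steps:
h = 4 (h = 0 + 4*1 = 0 + 4 = 4)
s = -104 (s = -4 - 5*5*4 = -4 - 25*4 = -4 - 100 = -104)
t(Y) = -Y/27 (t(Y) = Y*(-1/27) = -Y/27)
t(s)/((8 - 14)²) = (-1/27*(-104))/((8 - 14)²) = 104/(27*((-6)²)) = (104/27)/36 = (104/27)*(1/36) = 26/243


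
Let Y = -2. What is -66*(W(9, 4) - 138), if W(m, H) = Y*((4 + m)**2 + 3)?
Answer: 31812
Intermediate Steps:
W(m, H) = -6 - 2*(4 + m)**2 (W(m, H) = -2*((4 + m)**2 + 3) = -2*(3 + (4 + m)**2) = -6 - 2*(4 + m)**2)
-66*(W(9, 4) - 138) = -66*((-6 - 2*(4 + 9)**2) - 138) = -66*((-6 - 2*13**2) - 138) = -66*((-6 - 2*169) - 138) = -66*((-6 - 338) - 138) = -66*(-344 - 138) = -66*(-482) = 31812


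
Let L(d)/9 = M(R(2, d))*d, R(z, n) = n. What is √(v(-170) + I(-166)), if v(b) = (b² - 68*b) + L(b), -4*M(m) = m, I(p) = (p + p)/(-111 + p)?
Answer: I*√1884755921/277 ≈ 156.73*I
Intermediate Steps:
I(p) = 2*p/(-111 + p) (I(p) = (2*p)/(-111 + p) = 2*p/(-111 + p))
M(m) = -m/4
L(d) = -9*d²/4 (L(d) = 9*((-d/4)*d) = 9*(-d²/4) = -9*d²/4)
v(b) = -68*b - 5*b²/4 (v(b) = (b² - 68*b) - 9*b²/4 = -68*b - 5*b²/4)
√(v(-170) + I(-166)) = √((¼)*(-170)*(-272 - 5*(-170)) + 2*(-166)/(-111 - 166)) = √((¼)*(-170)*(-272 + 850) + 2*(-166)/(-277)) = √((¼)*(-170)*578 + 2*(-166)*(-1/277)) = √(-24565 + 332/277) = √(-6804173/277) = I*√1884755921/277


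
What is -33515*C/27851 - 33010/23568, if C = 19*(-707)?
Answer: 5304779548325/328196184 ≈ 16163.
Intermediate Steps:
C = -13433
-33515*C/27851 - 33010/23568 = -33515/(27851/(-13433)) - 33010/23568 = -33515/(27851*(-1/13433)) - 33010*1/23568 = -33515/(-27851/13433) - 16505/11784 = -33515*(-13433/27851) - 16505/11784 = 450206995/27851 - 16505/11784 = 5304779548325/328196184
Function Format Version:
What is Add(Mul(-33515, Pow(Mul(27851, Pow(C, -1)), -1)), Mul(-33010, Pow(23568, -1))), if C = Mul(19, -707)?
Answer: Rational(5304779548325, 328196184) ≈ 16163.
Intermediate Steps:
C = -13433
Add(Mul(-33515, Pow(Mul(27851, Pow(C, -1)), -1)), Mul(-33010, Pow(23568, -1))) = Add(Mul(-33515, Pow(Mul(27851, Pow(-13433, -1)), -1)), Mul(-33010, Pow(23568, -1))) = Add(Mul(-33515, Pow(Mul(27851, Rational(-1, 13433)), -1)), Mul(-33010, Rational(1, 23568))) = Add(Mul(-33515, Pow(Rational(-27851, 13433), -1)), Rational(-16505, 11784)) = Add(Mul(-33515, Rational(-13433, 27851)), Rational(-16505, 11784)) = Add(Rational(450206995, 27851), Rational(-16505, 11784)) = Rational(5304779548325, 328196184)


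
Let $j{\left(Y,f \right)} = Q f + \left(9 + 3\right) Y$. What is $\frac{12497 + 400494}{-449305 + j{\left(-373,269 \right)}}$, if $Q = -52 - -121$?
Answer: $- \frac{412991}{435220} \approx -0.94893$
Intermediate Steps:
$Q = 69$ ($Q = -52 + 121 = 69$)
$j{\left(Y,f \right)} = 12 Y + 69 f$ ($j{\left(Y,f \right)} = 69 f + \left(9 + 3\right) Y = 69 f + 12 Y = 12 Y + 69 f$)
$\frac{12497 + 400494}{-449305 + j{\left(-373,269 \right)}} = \frac{12497 + 400494}{-449305 + \left(12 \left(-373\right) + 69 \cdot 269\right)} = \frac{412991}{-449305 + \left(-4476 + 18561\right)} = \frac{412991}{-449305 + 14085} = \frac{412991}{-435220} = 412991 \left(- \frac{1}{435220}\right) = - \frac{412991}{435220}$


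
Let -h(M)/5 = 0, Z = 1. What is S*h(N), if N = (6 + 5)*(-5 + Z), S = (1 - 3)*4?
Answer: 0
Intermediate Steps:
S = -8 (S = -2*4 = -8)
N = -44 (N = (6 + 5)*(-5 + 1) = 11*(-4) = -44)
h(M) = 0 (h(M) = -5*0 = 0)
S*h(N) = -8*0 = 0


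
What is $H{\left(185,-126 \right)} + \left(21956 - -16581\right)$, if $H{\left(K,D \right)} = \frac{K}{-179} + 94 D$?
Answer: $\frac{4777862}{179} \approx 26692.0$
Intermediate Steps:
$H{\left(K,D \right)} = 94 D - \frac{K}{179}$ ($H{\left(K,D \right)} = - \frac{K}{179} + 94 D = 94 D - \frac{K}{179}$)
$H{\left(185,-126 \right)} + \left(21956 - -16581\right) = \left(94 \left(-126\right) - \frac{185}{179}\right) + \left(21956 - -16581\right) = \left(-11844 - \frac{185}{179}\right) + \left(21956 + 16581\right) = - \frac{2120261}{179} + 38537 = \frac{4777862}{179}$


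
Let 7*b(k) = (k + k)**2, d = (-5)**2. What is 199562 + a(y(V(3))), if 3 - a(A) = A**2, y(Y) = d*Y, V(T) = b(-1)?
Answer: 9768685/49 ≈ 1.9936e+5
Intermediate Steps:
d = 25
b(k) = 4*k**2/7 (b(k) = (k + k)**2/7 = (2*k)**2/7 = (4*k**2)/7 = 4*k**2/7)
V(T) = 4/7 (V(T) = (4/7)*(-1)**2 = (4/7)*1 = 4/7)
y(Y) = 25*Y
a(A) = 3 - A**2
199562 + a(y(V(3))) = 199562 + (3 - (25*(4/7))**2) = 199562 + (3 - (100/7)**2) = 199562 + (3 - 1*10000/49) = 199562 + (3 - 10000/49) = 199562 - 9853/49 = 9768685/49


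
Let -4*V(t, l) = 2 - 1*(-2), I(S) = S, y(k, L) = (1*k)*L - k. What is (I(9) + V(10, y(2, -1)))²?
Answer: 64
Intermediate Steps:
y(k, L) = -k + L*k (y(k, L) = k*L - k = L*k - k = -k + L*k)
V(t, l) = -1 (V(t, l) = -(2 - 1*(-2))/4 = -(2 + 2)/4 = -¼*4 = -1)
(I(9) + V(10, y(2, -1)))² = (9 - 1)² = 8² = 64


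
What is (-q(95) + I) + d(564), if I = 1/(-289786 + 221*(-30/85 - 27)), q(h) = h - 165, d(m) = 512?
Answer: 172173641/295831 ≈ 582.00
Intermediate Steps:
q(h) = -165 + h
I = -1/295831 (I = 1/(-289786 + 221*(-30*1/85 - 27)) = 1/(-289786 + 221*(-6/17 - 27)) = 1/(-289786 + 221*(-465/17)) = 1/(-289786 - 6045) = 1/(-295831) = -1/295831 ≈ -3.3803e-6)
(-q(95) + I) + d(564) = (-(-165 + 95) - 1/295831) + 512 = (-1*(-70) - 1/295831) + 512 = (70 - 1/295831) + 512 = 20708169/295831 + 512 = 172173641/295831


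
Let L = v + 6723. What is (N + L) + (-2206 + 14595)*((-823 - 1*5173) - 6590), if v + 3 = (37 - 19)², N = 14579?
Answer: -155906331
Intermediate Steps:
v = 321 (v = -3 + (37 - 19)² = -3 + 18² = -3 + 324 = 321)
L = 7044 (L = 321 + 6723 = 7044)
(N + L) + (-2206 + 14595)*((-823 - 1*5173) - 6590) = (14579 + 7044) + (-2206 + 14595)*((-823 - 1*5173) - 6590) = 21623 + 12389*((-823 - 5173) - 6590) = 21623 + 12389*(-5996 - 6590) = 21623 + 12389*(-12586) = 21623 - 155927954 = -155906331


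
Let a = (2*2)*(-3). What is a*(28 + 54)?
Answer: -984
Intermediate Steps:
a = -12 (a = 4*(-3) = -12)
a*(28 + 54) = -12*(28 + 54) = -12*82 = -984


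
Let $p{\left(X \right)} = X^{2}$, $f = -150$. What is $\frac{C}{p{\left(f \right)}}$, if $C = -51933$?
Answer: $- \frac{17311}{7500} \approx -2.3081$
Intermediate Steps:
$\frac{C}{p{\left(f \right)}} = - \frac{51933}{\left(-150\right)^{2}} = - \frac{51933}{22500} = \left(-51933\right) \frac{1}{22500} = - \frac{17311}{7500}$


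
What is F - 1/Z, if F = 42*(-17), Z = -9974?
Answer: -7121435/9974 ≈ -714.00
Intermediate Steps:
F = -714
F - 1/Z = -714 - 1/(-9974) = -714 - 1*(-1/9974) = -714 + 1/9974 = -7121435/9974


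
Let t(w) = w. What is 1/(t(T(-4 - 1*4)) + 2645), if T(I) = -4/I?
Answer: 2/5291 ≈ 0.00037800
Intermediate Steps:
1/(t(T(-4 - 1*4)) + 2645) = 1/(-4/(-4 - 1*4) + 2645) = 1/(-4/(-4 - 4) + 2645) = 1/(-4/(-8) + 2645) = 1/(-4*(-⅛) + 2645) = 1/(½ + 2645) = 1/(5291/2) = 2/5291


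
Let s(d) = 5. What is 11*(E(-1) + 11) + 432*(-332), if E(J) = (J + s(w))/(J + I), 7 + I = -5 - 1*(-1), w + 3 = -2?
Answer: -429920/3 ≈ -1.4331e+5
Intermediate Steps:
w = -5 (w = -3 - 2 = -5)
I = -11 (I = -7 + (-5 - 1*(-1)) = -7 + (-5 + 1) = -7 - 4 = -11)
E(J) = (5 + J)/(-11 + J) (E(J) = (J + 5)/(J - 11) = (5 + J)/(-11 + J))
11*(E(-1) + 11) + 432*(-332) = 11*((5 - 1)/(-11 - 1) + 11) + 432*(-332) = 11*(4/(-12) + 11) - 143424 = 11*(-1/12*4 + 11) - 143424 = 11*(-⅓ + 11) - 143424 = 11*(32/3) - 143424 = 352/3 - 143424 = -429920/3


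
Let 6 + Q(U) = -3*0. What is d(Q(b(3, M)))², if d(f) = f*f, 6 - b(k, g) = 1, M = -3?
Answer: 1296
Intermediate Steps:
b(k, g) = 5 (b(k, g) = 6 - 1*1 = 6 - 1 = 5)
Q(U) = -6 (Q(U) = -6 - 3*0 = -6 + 0 = -6)
d(f) = f²
d(Q(b(3, M)))² = ((-6)²)² = 36² = 1296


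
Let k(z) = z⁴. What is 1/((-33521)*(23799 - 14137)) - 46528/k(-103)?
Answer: -15069596631137/36452968308293662 ≈ -0.00041340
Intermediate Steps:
1/((-33521)*(23799 - 14137)) - 46528/k(-103) = 1/((-33521)*(23799 - 14137)) - 46528/((-103)⁴) = -1/33521/9662 - 46528/112550881 = -1/33521*1/9662 - 46528*1/112550881 = -1/323879902 - 46528/112550881 = -15069596631137/36452968308293662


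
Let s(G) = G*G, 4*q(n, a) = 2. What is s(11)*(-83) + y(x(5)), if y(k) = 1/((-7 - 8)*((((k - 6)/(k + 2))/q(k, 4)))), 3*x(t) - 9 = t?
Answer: -60257/6 ≈ -10043.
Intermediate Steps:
x(t) = 3 + t/3
q(n, a) = 1/2 (q(n, a) = (1/4)*2 = 1/2)
s(G) = G**2
y(k) = -(2 + k)/(30*(-6 + k)) (y(k) = 1/((-7 - 8)*((((k - 6)/(k + 2))/(1/2)))) = 1/((-15)*((((-6 + k)/(2 + k))*2))) = -(2 + k)/(2*(-6 + k))/15 = -(2 + k)/(30*(-6 + k)))
s(11)*(-83) + y(x(5)) = 11**2*(-83) + (-2 - (3 + (1/3)*5))/(30*(-6 + (3 + (1/3)*5))) = 121*(-83) + (-2 - (3 + 5/3))/(30*(-6 + (3 + 5/3))) = -10043 + (-2 - 1*14/3)/(30*(-6 + 14/3)) = -10043 + (-2 - 14/3)/(30*(-4/3)) = -10043 + (1/30)*(-3/4)*(-20/3) = -10043 + 1/6 = -60257/6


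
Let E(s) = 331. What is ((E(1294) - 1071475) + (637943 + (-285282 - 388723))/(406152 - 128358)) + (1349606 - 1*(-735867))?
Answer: 140887237082/138897 ≈ 1.0143e+6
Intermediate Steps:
((E(1294) - 1071475) + (637943 + (-285282 - 388723))/(406152 - 128358)) + (1349606 - 1*(-735867)) = ((331 - 1071475) + (637943 + (-285282 - 388723))/(406152 - 128358)) + (1349606 - 1*(-735867)) = (-1071144 + (637943 - 674005)/277794) + (1349606 + 735867) = (-1071144 - 36062*1/277794) + 2085473 = (-1071144 - 18031/138897) + 2085473 = -148778706199/138897 + 2085473 = 140887237082/138897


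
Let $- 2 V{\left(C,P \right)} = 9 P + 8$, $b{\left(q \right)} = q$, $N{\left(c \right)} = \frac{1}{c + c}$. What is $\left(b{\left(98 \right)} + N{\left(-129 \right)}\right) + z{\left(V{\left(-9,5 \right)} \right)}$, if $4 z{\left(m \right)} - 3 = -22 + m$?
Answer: $\frac{89393}{1032} \approx 86.621$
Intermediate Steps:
$N{\left(c \right)} = \frac{1}{2 c}$
$V{\left(C,P \right)} = -4 - \frac{9 P}{2}$ ($V{\left(C,P \right)} = - \frac{9 P + 8}{2} = - \frac{8 + 9 P}{2} = -4 - \frac{9 P}{2}$)
$z{\left(m \right)} = - \frac{19}{4} + \frac{m}{4}$ ($z{\left(m \right)} = \frac{3}{4} + \frac{-22 + m}{4} = \frac{3}{4} + \left(- \frac{11}{2} + \frac{m}{4}\right) = - \frac{19}{4} + \frac{m}{4}$)
$\left(b{\left(98 \right)} + N{\left(-129 \right)}\right) + z{\left(V{\left(-9,5 \right)} \right)} = \left(98 + \frac{1}{2 \left(-129\right)}\right) + \left(- \frac{19}{4} + \frac{-4 - \frac{45}{2}}{4}\right) = \left(98 + \frac{1}{2} \left(- \frac{1}{129}\right)\right) + \left(- \frac{19}{4} + \frac{-4 - \frac{45}{2}}{4}\right) = \left(98 - \frac{1}{258}\right) + \left(- \frac{19}{4} + \frac{1}{4} \left(- \frac{53}{2}\right)\right) = \frac{25283}{258} - \frac{91}{8} = \frac{89393}{1032}$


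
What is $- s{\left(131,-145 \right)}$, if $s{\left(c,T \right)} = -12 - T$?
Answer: $-133$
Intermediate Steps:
$- s{\left(131,-145 \right)} = - (-12 - -145) = - (-12 + 145) = \left(-1\right) 133 = -133$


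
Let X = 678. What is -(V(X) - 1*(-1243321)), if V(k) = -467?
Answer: -1242854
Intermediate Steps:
-(V(X) - 1*(-1243321)) = -(-467 - 1*(-1243321)) = -(-467 + 1243321) = -1*1242854 = -1242854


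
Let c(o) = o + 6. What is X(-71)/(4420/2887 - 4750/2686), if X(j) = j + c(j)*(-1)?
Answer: 7754482/306855 ≈ 25.271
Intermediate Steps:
c(o) = 6 + o
X(j) = -6 (X(j) = j + (6 + j)*(-1) = j + (-6 - j) = -6)
X(-71)/(4420/2887 - 4750/2686) = -6/(4420/2887 - 4750/2686) = -6/(4420*(1/2887) - 4750*1/2686) = -6/(4420/2887 - 2375/1343) = -6/(-920565/3877241) = -6*(-3877241/920565) = 7754482/306855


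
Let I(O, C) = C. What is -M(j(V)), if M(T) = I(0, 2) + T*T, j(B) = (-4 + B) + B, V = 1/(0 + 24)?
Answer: -2497/144 ≈ -17.340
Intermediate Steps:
V = 1/24 ≈ 0.041667
j(B) = -4 + 2*B
M(T) = 2 + T**2 (M(T) = 2 + T*T = 2 + T**2)
-M(j(V)) = -(2 + (-4 + 2*(1/24))**2) = -(2 + (-4 + 1/12)**2) = -(2 + (-47/12)**2) = -(2 + 2209/144) = -1*2497/144 = -2497/144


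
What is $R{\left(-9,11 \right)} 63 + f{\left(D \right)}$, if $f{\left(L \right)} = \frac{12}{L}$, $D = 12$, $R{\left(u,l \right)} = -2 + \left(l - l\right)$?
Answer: $-125$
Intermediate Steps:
$R{\left(u,l \right)} = -2$ ($R{\left(u,l \right)} = -2 + 0 = -2$)
$R{\left(-9,11 \right)} 63 + f{\left(D \right)} = \left(-2\right) 63 + \frac{12}{12} = -126 + 12 \cdot \frac{1}{12} = -126 + 1 = -125$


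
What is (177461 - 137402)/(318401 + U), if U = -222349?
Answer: 40059/96052 ≈ 0.41706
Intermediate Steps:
(177461 - 137402)/(318401 + U) = (177461 - 137402)/(318401 - 222349) = 40059/96052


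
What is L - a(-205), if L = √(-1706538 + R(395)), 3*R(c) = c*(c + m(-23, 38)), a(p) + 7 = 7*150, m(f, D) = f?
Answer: -1043 + I*√1657558 ≈ -1043.0 + 1287.5*I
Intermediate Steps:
a(p) = 1043 (a(p) = -7 + 7*150 = -7 + 1050 = 1043)
R(c) = c*(-23 + c)/3 (R(c) = (c*(c - 23))/3 = (c*(-23 + c))/3 = c*(-23 + c)/3)
L = I*√1657558 (L = √(-1706538 + (⅓)*395*(-23 + 395)) = √(-1706538 + (⅓)*395*372) = √(-1706538 + 48980) = √(-1657558) = I*√1657558 ≈ 1287.5*I)
L - a(-205) = I*√1657558 - 1*1043 = I*√1657558 - 1043 = -1043 + I*√1657558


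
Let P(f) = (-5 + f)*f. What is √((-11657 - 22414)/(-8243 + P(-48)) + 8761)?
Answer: √169386790/139 ≈ 93.632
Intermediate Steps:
P(f) = f*(-5 + f)
√((-11657 - 22414)/(-8243 + P(-48)) + 8761) = √((-11657 - 22414)/(-8243 - 48*(-5 - 48)) + 8761) = √(-34071/(-8243 - 48*(-53)) + 8761) = √(-34071/(-8243 + 2544) + 8761) = √(-34071/(-5699) + 8761) = √(-34071*(-1/5699) + 8761) = √(831/139 + 8761) = √(1218610/139) = √169386790/139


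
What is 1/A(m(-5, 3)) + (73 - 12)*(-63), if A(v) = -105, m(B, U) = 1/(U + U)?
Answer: -403516/105 ≈ -3843.0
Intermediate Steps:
m(B, U) = 1/(2*U)
1/A(m(-5, 3)) + (73 - 12)*(-63) = 1/(-105) + (73 - 12)*(-63) = -1/105 + 61*(-63) = -1/105 - 3843 = -403516/105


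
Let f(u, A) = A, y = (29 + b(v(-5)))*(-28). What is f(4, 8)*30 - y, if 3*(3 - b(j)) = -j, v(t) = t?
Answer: 3268/3 ≈ 1089.3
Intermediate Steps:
b(j) = 3 + j/3 (b(j) = 3 - (-1)*j/3 = 3 + j/3)
y = -2548/3 (y = (29 + (3 + (⅓)*(-5)))*(-28) = (29 + (3 - 5/3))*(-28) = (29 + 4/3)*(-28) = (91/3)*(-28) = -2548/3 ≈ -849.33)
f(4, 8)*30 - y = 8*30 - 1*(-2548/3) = 240 + 2548/3 = 3268/3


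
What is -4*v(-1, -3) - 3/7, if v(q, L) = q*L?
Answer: -87/7 ≈ -12.429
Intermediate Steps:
v(q, L) = L*q
-4*v(-1, -3) - 3/7 = -(-12)*(-1) - 3/7 = -4*3 - 3*1/7 = -12 - 3/7 = -87/7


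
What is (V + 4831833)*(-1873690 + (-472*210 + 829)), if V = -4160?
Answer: -9520079430213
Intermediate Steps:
(V + 4831833)*(-1873690 + (-472*210 + 829)) = (-4160 + 4831833)*(-1873690 + (-472*210 + 829)) = 4827673*(-1873690 + (-99120 + 829)) = 4827673*(-1873690 - 98291) = 4827673*(-1971981) = -9520079430213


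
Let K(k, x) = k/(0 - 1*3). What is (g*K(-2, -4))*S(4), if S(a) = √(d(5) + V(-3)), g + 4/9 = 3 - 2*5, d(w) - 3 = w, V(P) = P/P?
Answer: -134/9 ≈ -14.889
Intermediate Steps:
V(P) = 1
d(w) = 3 + w
g = -67/9 (g = -4/9 + (3 - 2*5) = -4/9 + (3 - 10) = -4/9 - 7 = -67/9 ≈ -7.4444)
K(k, x) = -k/3 (K(k, x) = k/(0 - 3) = k/(-3) = k*(-⅓) = -k/3)
S(a) = 3 (S(a) = √((3 + 5) + 1) = √(8 + 1) = √9 = 3)
(g*K(-2, -4))*S(4) = -(-67)*(-2)/27*3 = -67/9*⅔*3 = -134/27*3 = -134/9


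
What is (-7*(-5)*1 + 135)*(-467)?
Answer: -79390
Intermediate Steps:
(-7*(-5)*1 + 135)*(-467) = (35*1 + 135)*(-467) = (35 + 135)*(-467) = 170*(-467) = -79390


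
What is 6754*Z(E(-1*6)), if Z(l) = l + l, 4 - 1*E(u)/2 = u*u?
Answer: -864512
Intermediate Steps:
E(u) = 8 - 2*u² (E(u) = 8 - 2*u*u = 8 - 2*u²)
Z(l) = 2*l
6754*Z(E(-1*6)) = 6754*(2*(8 - 2*(-1*6)²)) = 6754*(2*(8 - 2*(-6)²)) = 6754*(2*(8 - 2*36)) = 6754*(2*(8 - 72)) = 6754*(2*(-64)) = 6754*(-128) = -864512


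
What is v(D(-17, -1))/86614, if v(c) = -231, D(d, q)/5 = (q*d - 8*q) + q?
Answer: -21/7874 ≈ -0.0026670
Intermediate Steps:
D(d, q) = -35*q + 5*d*q (D(d, q) = 5*((q*d - 8*q) + q) = 5*((d*q - 8*q) + q) = 5*((-8*q + d*q) + q) = 5*(-7*q + d*q) = -35*q + 5*d*q)
v(D(-17, -1))/86614 = -231/86614 = -231*1/86614 = -21/7874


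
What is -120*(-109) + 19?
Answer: 13099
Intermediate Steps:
-120*(-109) + 19 = 13080 + 19 = 13099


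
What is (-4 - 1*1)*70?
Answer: -350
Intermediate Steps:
(-4 - 1*1)*70 = (-4 - 1)*70 = -5*70 = -350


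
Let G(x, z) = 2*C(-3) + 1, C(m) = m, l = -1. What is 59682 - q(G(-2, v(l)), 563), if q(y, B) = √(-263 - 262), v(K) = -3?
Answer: 59682 - 5*I*√21 ≈ 59682.0 - 22.913*I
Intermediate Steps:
G(x, z) = -5 (G(x, z) = 2*(-3) + 1 = -6 + 1 = -5)
q(y, B) = 5*I*√21 (q(y, B) = √(-525) = 5*I*√21)
59682 - q(G(-2, v(l)), 563) = 59682 - 5*I*√21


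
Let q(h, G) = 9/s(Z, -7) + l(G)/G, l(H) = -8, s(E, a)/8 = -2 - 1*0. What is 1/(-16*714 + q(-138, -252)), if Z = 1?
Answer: -1008/11515927 ≈ -8.7531e-5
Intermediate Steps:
s(E, a) = -16 (s(E, a) = 8*(-2 - 1*0) = 8*(-2 + 0) = 8*(-2) = -16)
q(h, G) = -9/16 - 8/G (q(h, G) = 9/(-16) - 8/G = 9*(-1/16) - 8/G = -9/16 - 8/G)
1/(-16*714 + q(-138, -252)) = 1/(-16*714 + (-9/16 - 8/(-252))) = 1/(-11424 + (-9/16 - 8*(-1/252))) = 1/(-11424 + (-9/16 + 2/63)) = 1/(-11424 - 535/1008) = 1/(-11515927/1008) = -1008/11515927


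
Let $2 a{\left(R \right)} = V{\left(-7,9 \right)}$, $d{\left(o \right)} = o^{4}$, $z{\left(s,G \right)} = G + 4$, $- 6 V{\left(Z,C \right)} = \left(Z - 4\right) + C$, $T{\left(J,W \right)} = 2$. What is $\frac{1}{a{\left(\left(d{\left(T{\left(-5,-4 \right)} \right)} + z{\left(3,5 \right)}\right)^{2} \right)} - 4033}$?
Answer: $- \frac{6}{24197} \approx -0.00024796$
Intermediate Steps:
$V{\left(Z,C \right)} = \frac{2}{3} - \frac{C}{6} - \frac{Z}{6}$ ($V{\left(Z,C \right)} = - \frac{\left(Z - 4\right) + C}{6} = - \frac{\left(-4 + Z\right) + C}{6} = - \frac{-4 + C + Z}{6} = \frac{2}{3} - \frac{C}{6} - \frac{Z}{6}$)
$z{\left(s,G \right)} = 4 + G$
$a{\left(R \right)} = \frac{1}{6}$ ($a{\left(R \right)} = \frac{\frac{2}{3} - \frac{3}{2} - - \frac{7}{6}}{2} = \frac{\frac{2}{3} - \frac{3}{2} + \frac{7}{6}}{2} = \frac{1}{2} \cdot \frac{1}{3} = \frac{1}{6}$)
$\frac{1}{a{\left(\left(d{\left(T{\left(-5,-4 \right)} \right)} + z{\left(3,5 \right)}\right)^{2} \right)} - 4033} = \frac{1}{\frac{1}{6} - 4033} = \frac{1}{- \frac{24197}{6}} = - \frac{6}{24197}$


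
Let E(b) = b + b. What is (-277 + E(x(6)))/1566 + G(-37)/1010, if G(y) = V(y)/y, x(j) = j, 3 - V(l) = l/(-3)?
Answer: -4944217/29260710 ≈ -0.16897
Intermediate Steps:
V(l) = 3 + l/3 (V(l) = 3 - l/(-3) = 3 - l*(-1)/3 = 3 - (-1)*l/3 = 3 + l/3)
E(b) = 2*b
G(y) = (3 + y/3)/y
(-277 + E(x(6)))/1566 + G(-37)/1010 = (-277 + 2*6)/1566 + ((⅓)*(9 - 37)/(-37))/1010 = (-277 + 12)*(1/1566) + ((⅓)*(-1/37)*(-28))*(1/1010) = -265*1/1566 + (28/111)*(1/1010) = -265/1566 + 14/56055 = -4944217/29260710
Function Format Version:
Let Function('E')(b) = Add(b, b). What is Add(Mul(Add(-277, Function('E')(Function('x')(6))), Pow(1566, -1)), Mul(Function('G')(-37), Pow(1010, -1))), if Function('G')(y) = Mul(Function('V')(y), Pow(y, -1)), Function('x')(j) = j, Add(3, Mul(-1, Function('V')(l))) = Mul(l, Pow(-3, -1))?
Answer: Rational(-4944217, 29260710) ≈ -0.16897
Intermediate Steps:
Function('V')(l) = Add(3, Mul(Rational(1, 3), l)) (Function('V')(l) = Add(3, Mul(-1, Mul(l, Pow(-3, -1)))) = Add(3, Mul(-1, Mul(l, Rational(-1, 3)))) = Add(3, Mul(-1, Mul(Rational(-1, 3), l))) = Add(3, Mul(Rational(1, 3), l)))
Function('E')(b) = Mul(2, b)
Function('G')(y) = Mul(Pow(y, -1), Add(3, Mul(Rational(1, 3), y))) (Function('G')(y) = Mul(Add(3, Mul(Rational(1, 3), y)), Pow(y, -1)) = Mul(Pow(y, -1), Add(3, Mul(Rational(1, 3), y))))
Add(Mul(Add(-277, Function('E')(Function('x')(6))), Pow(1566, -1)), Mul(Function('G')(-37), Pow(1010, -1))) = Add(Mul(Add(-277, Mul(2, 6)), Pow(1566, -1)), Mul(Mul(Rational(1, 3), Pow(-37, -1), Add(9, -37)), Pow(1010, -1))) = Add(Mul(Add(-277, 12), Rational(1, 1566)), Mul(Mul(Rational(1, 3), Rational(-1, 37), -28), Rational(1, 1010))) = Add(Mul(-265, Rational(1, 1566)), Mul(Rational(28, 111), Rational(1, 1010))) = Add(Rational(-265, 1566), Rational(14, 56055)) = Rational(-4944217, 29260710)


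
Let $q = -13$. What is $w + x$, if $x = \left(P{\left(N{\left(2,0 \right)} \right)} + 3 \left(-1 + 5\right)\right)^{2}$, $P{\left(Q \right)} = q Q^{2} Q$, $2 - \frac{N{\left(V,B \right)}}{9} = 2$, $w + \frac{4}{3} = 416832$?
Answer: $\frac{1250924}{3} \approx 4.1697 \cdot 10^{5}$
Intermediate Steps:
$w = \frac{1250492}{3}$ ($w = - \frac{4}{3} + 416832 = \frac{1250492}{3} \approx 4.1683 \cdot 10^{5}$)
$N{\left(V,B \right)} = 0$ ($N{\left(V,B \right)} = 18 - 18 = 0$)
$P{\left(Q \right)} = - 13 Q^{3}$ ($P{\left(Q \right)} = - 13 Q^{2} Q = - 13 Q^{3}$)
$x = 144$ ($x = \left(- 13 \cdot 0^{3} + 3 \left(-1 + 5\right)\right)^{2} = \left(\left(-13\right) 0 + 3 \cdot 4\right)^{2} = \left(0 + 12\right)^{2} = 12^{2} = 144$)
$w + x = \frac{1250492}{3} + 144 = \frac{1250924}{3}$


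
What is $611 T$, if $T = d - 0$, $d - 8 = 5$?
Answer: $7943$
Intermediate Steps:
$d = 13$ ($d = 8 + 5 = 13$)
$T = 13$ ($T = 13 - 0 = 13 + 0 = 13$)
$611 T = 611 \cdot 13 = 7943$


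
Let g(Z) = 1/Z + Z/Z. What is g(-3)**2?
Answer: 4/9 ≈ 0.44444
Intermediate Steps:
g(Z) = 1 + 1/Z (g(Z) = 1/Z + 1 = 1 + 1/Z)
g(-3)**2 = ((1 - 3)/(-3))**2 = (-1/3*(-2))**2 = (2/3)**2 = 4/9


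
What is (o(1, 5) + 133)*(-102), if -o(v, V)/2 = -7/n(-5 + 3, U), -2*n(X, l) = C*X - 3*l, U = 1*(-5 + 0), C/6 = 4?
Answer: -150178/11 ≈ -13653.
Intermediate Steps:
C = 24 (C = 6*4 = 24)
U = -5 (U = 1*(-5) = -5)
n(X, l) = -12*X + 3*l/2 (n(X, l) = -(24*X - 3*l)/2 = -(-3*l + 24*X)/2 = -12*X + 3*l/2)
o(v, V) = 28/33 (o(v, V) = -(-14)/(-12*(-5 + 3) + (3/2)*(-5)) = -(-14)/(-12*(-2) - 15/2) = -(-14)/(24 - 15/2) = -(-14)/33/2 = -(-14)*2/33 = -2*(-14/33) = 28/33)
(o(1, 5) + 133)*(-102) = (28/33 + 133)*(-102) = (4417/33)*(-102) = -150178/11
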